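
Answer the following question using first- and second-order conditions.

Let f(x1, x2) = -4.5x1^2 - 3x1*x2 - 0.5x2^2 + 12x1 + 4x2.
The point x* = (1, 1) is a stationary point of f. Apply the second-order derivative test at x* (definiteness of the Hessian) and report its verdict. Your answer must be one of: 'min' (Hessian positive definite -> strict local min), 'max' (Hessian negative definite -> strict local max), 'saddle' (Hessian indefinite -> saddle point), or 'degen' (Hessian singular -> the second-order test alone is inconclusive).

Compute the Hessian H = grad^2 f:
  H = [[-9, -3], [-3, -1]]
Verify stationarity: grad f(x*) = H x* + g = (0, 0).
Eigenvalues of H: -10, 0.
H has a zero eigenvalue (singular; negative semidefinite but not definite), so H is neither positive definite, negative definite, nor indefinite. The second-order test alone is inconclusive -> degen.
(Indeed, f is constant along the null direction of H through x*, so x* is not a strict local extremum.)

degen


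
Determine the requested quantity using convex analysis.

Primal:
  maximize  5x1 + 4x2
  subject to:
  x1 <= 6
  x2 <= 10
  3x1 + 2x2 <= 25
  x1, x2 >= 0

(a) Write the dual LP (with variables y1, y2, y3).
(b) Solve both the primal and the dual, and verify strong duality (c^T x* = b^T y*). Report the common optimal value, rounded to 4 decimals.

The standard primal-dual pair for 'max c^T x s.t. A x <= b, x >= 0' is:
  Dual:  min b^T y  s.t.  A^T y >= c,  y >= 0.

So the dual LP is:
  minimize  6y1 + 10y2 + 25y3
  subject to:
    y1 + 3y3 >= 5
    y2 + 2y3 >= 4
    y1, y2, y3 >= 0

Solving the primal: x* = (1.6667, 10).
  primal value c^T x* = 48.3333.
Solving the dual: y* = (0, 0.6667, 1.6667).
  dual value b^T y* = 48.3333.
Strong duality: c^T x* = b^T y*. Confirmed.

48.3333


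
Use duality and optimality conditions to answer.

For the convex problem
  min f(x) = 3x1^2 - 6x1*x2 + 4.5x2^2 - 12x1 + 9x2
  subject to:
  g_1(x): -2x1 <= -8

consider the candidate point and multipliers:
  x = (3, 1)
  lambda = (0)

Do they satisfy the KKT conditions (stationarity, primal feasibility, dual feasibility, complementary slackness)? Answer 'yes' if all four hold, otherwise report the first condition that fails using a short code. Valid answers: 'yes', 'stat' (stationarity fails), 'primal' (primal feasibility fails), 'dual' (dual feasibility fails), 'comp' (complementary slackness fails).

Gradient of f: grad f(x) = Q x + c = (0, 0)
Constraint values g_i(x) = a_i^T x - b_i:
  g_1((3, 1)) = 2
Stationarity residual: grad f(x) + sum_i lambda_i a_i = (0, 0)
  -> stationarity OK
Primal feasibility (all g_i <= 0): FAILS
Dual feasibility (all lambda_i >= 0): OK
Complementary slackness (lambda_i * g_i(x) = 0 for all i): OK

Verdict: the first failing condition is primal_feasibility -> primal.

primal


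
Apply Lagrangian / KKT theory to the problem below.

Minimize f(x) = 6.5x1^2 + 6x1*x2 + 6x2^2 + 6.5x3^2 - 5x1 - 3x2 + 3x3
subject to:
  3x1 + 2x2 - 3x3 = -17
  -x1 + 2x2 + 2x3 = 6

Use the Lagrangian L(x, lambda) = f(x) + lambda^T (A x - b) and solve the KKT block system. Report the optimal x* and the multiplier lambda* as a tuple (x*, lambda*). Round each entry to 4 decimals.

Form the Lagrangian:
  L(x, lambda) = (1/2) x^T Q x + c^T x + lambda^T (A x - b)
Stationarity (grad_x L = 0): Q x + c + A^T lambda = 0.
Primal feasibility: A x = b.

This gives the KKT block system:
  [ Q   A^T ] [ x     ]   [-c ]
  [ A    0  ] [ lambda ] = [ b ]

Solving the linear system:
  x*      = (-2.25, -0.925, 2.8)
  lambda* = (13.4, 0.4)
  f(x*)   = 123.9125

x* = (-2.25, -0.925, 2.8), lambda* = (13.4, 0.4)


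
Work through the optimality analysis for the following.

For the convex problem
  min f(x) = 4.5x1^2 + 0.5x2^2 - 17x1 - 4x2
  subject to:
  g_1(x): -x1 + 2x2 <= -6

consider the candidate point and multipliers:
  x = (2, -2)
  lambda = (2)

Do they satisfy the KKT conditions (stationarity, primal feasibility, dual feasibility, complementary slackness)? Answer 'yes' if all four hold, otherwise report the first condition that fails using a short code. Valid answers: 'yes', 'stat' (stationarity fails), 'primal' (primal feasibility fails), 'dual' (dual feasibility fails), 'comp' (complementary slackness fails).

Gradient of f: grad f(x) = Q x + c = (1, -6)
Constraint values g_i(x) = a_i^T x - b_i:
  g_1((2, -2)) = 0
Stationarity residual: grad f(x) + sum_i lambda_i a_i = (-1, -2)
  -> stationarity FAILS
Primal feasibility (all g_i <= 0): OK
Dual feasibility (all lambda_i >= 0): OK
Complementary slackness (lambda_i * g_i(x) = 0 for all i): OK

Verdict: the first failing condition is stationarity -> stat.

stat


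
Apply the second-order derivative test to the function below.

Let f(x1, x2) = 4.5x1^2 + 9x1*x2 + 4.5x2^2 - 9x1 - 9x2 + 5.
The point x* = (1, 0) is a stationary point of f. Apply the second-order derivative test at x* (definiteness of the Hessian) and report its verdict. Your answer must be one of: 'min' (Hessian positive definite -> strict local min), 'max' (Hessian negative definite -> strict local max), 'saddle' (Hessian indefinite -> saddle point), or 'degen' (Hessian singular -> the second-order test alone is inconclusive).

Compute the Hessian H = grad^2 f:
  H = [[9, 9], [9, 9]]
Verify stationarity: grad f(x*) = H x* + g = (0, 0).
Eigenvalues of H: 0, 18.
H has a zero eigenvalue (singular; positive semidefinite but not definite), so H is neither positive definite, negative definite, nor indefinite. The second-order test alone is inconclusive -> degen.
(Indeed, f is constant along the null direction of H through x*, so x* is not a strict local extremum.)

degen


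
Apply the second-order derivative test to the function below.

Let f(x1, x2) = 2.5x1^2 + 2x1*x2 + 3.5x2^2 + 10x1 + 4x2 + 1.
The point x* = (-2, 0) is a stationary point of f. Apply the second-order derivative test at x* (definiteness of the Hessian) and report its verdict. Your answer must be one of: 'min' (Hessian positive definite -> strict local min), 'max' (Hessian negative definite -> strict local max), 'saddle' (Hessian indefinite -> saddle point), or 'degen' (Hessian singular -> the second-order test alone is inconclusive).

Compute the Hessian H = grad^2 f:
  H = [[5, 2], [2, 7]]
Verify stationarity: grad f(x*) = H x* + g = (0, 0).
Eigenvalues of H: 3.7639, 8.2361.
Both eigenvalues > 0, so H is positive definite -> x* is a strict local min.

min


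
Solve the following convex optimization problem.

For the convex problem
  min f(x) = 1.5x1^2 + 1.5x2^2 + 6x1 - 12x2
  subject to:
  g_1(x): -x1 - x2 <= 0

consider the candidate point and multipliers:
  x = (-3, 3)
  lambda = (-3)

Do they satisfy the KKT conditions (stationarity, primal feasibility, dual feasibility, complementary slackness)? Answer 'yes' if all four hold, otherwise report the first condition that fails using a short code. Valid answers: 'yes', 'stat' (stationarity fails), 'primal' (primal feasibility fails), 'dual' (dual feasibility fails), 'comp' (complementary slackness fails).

Gradient of f: grad f(x) = Q x + c = (-3, -3)
Constraint values g_i(x) = a_i^T x - b_i:
  g_1((-3, 3)) = 0
Stationarity residual: grad f(x) + sum_i lambda_i a_i = (0, 0)
  -> stationarity OK
Primal feasibility (all g_i <= 0): OK
Dual feasibility (all lambda_i >= 0): FAILS
Complementary slackness (lambda_i * g_i(x) = 0 for all i): OK

Verdict: the first failing condition is dual_feasibility -> dual.

dual


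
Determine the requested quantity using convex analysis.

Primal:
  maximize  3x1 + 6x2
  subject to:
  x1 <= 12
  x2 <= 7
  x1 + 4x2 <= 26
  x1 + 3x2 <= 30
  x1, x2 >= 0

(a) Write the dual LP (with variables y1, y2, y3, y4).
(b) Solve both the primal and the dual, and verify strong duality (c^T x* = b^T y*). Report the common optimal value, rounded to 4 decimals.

The standard primal-dual pair for 'max c^T x s.t. A x <= b, x >= 0' is:
  Dual:  min b^T y  s.t.  A^T y >= c,  y >= 0.

So the dual LP is:
  minimize  12y1 + 7y2 + 26y3 + 30y4
  subject to:
    y1 + y3 + y4 >= 3
    y2 + 4y3 + 3y4 >= 6
    y1, y2, y3, y4 >= 0

Solving the primal: x* = (12, 3.5).
  primal value c^T x* = 57.
Solving the dual: y* = (1.5, 0, 1.5, 0).
  dual value b^T y* = 57.
Strong duality: c^T x* = b^T y*. Confirmed.

57


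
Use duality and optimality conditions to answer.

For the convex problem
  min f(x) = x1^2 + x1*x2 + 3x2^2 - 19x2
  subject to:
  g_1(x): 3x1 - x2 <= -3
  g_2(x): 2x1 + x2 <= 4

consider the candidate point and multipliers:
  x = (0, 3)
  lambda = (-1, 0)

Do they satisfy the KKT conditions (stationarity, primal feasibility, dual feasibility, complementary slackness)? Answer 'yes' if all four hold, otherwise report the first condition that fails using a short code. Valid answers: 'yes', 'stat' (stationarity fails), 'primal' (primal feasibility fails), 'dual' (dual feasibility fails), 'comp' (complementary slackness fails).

Gradient of f: grad f(x) = Q x + c = (3, -1)
Constraint values g_i(x) = a_i^T x - b_i:
  g_1((0, 3)) = 0
  g_2((0, 3)) = -1
Stationarity residual: grad f(x) + sum_i lambda_i a_i = (0, 0)
  -> stationarity OK
Primal feasibility (all g_i <= 0): OK
Dual feasibility (all lambda_i >= 0): FAILS
Complementary slackness (lambda_i * g_i(x) = 0 for all i): OK

Verdict: the first failing condition is dual_feasibility -> dual.

dual


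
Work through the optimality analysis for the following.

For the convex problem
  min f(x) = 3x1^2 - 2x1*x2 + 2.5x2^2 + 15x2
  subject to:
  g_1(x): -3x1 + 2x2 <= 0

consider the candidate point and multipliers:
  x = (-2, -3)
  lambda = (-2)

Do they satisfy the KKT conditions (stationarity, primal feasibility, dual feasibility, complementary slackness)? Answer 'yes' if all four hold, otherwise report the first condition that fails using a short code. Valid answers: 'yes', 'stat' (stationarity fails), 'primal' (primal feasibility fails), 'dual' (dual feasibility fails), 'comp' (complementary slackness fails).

Gradient of f: grad f(x) = Q x + c = (-6, 4)
Constraint values g_i(x) = a_i^T x - b_i:
  g_1((-2, -3)) = 0
Stationarity residual: grad f(x) + sum_i lambda_i a_i = (0, 0)
  -> stationarity OK
Primal feasibility (all g_i <= 0): OK
Dual feasibility (all lambda_i >= 0): FAILS
Complementary slackness (lambda_i * g_i(x) = 0 for all i): OK

Verdict: the first failing condition is dual_feasibility -> dual.

dual


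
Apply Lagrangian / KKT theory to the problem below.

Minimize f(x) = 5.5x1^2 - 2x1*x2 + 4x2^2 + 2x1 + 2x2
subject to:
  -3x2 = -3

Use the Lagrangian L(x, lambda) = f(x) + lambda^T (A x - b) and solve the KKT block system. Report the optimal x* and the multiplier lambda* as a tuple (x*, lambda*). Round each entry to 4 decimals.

Form the Lagrangian:
  L(x, lambda) = (1/2) x^T Q x + c^T x + lambda^T (A x - b)
Stationarity (grad_x L = 0): Q x + c + A^T lambda = 0.
Primal feasibility: A x = b.

This gives the KKT block system:
  [ Q   A^T ] [ x     ]   [-c ]
  [ A    0  ] [ lambda ] = [ b ]

Solving the linear system:
  x*      = (0, 1)
  lambda* = (3.3333)
  f(x*)   = 6

x* = (0, 1), lambda* = (3.3333)


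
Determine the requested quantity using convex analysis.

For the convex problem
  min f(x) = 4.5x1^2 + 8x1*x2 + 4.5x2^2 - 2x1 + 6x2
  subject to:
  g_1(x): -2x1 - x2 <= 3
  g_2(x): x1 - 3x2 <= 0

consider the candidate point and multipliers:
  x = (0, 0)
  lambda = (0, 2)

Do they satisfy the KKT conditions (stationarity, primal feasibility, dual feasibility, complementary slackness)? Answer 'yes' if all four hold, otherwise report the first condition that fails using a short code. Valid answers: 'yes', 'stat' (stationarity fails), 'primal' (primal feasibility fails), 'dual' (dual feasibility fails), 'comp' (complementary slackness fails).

Gradient of f: grad f(x) = Q x + c = (-2, 6)
Constraint values g_i(x) = a_i^T x - b_i:
  g_1((0, 0)) = -3
  g_2((0, 0)) = 0
Stationarity residual: grad f(x) + sum_i lambda_i a_i = (0, 0)
  -> stationarity OK
Primal feasibility (all g_i <= 0): OK
Dual feasibility (all lambda_i >= 0): OK
Complementary slackness (lambda_i * g_i(x) = 0 for all i): OK

Verdict: yes, KKT holds.

yes


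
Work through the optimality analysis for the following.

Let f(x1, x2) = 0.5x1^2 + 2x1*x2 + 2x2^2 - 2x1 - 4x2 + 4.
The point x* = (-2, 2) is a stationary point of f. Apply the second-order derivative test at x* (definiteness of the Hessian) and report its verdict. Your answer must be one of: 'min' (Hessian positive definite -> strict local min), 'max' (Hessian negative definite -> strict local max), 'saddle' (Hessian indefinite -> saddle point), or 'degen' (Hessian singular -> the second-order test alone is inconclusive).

Compute the Hessian H = grad^2 f:
  H = [[1, 2], [2, 4]]
Verify stationarity: grad f(x*) = H x* + g = (0, 0).
Eigenvalues of H: 0, 5.
H has a zero eigenvalue (singular; positive semidefinite but not definite), so H is neither positive definite, negative definite, nor indefinite. The second-order test alone is inconclusive -> degen.
(Indeed, f is constant along the null direction of H through x*, so x* is not a strict local extremum.)

degen


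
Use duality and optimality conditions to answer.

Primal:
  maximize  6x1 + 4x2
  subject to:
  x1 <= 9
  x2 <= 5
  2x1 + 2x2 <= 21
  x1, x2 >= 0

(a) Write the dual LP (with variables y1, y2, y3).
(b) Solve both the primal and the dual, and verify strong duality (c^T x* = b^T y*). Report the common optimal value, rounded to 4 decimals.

The standard primal-dual pair for 'max c^T x s.t. A x <= b, x >= 0' is:
  Dual:  min b^T y  s.t.  A^T y >= c,  y >= 0.

So the dual LP is:
  minimize  9y1 + 5y2 + 21y3
  subject to:
    y1 + 2y3 >= 6
    y2 + 2y3 >= 4
    y1, y2, y3 >= 0

Solving the primal: x* = (9, 1.5).
  primal value c^T x* = 60.
Solving the dual: y* = (2, 0, 2).
  dual value b^T y* = 60.
Strong duality: c^T x* = b^T y*. Confirmed.

60


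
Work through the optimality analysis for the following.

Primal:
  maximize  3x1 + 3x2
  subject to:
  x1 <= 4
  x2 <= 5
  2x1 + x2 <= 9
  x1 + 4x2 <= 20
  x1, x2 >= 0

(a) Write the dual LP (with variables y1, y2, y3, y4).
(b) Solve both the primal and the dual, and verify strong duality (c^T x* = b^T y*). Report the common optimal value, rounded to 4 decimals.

The standard primal-dual pair for 'max c^T x s.t. A x <= b, x >= 0' is:
  Dual:  min b^T y  s.t.  A^T y >= c,  y >= 0.

So the dual LP is:
  minimize  4y1 + 5y2 + 9y3 + 20y4
  subject to:
    y1 + 2y3 + y4 >= 3
    y2 + y3 + 4y4 >= 3
    y1, y2, y3, y4 >= 0

Solving the primal: x* = (2.2857, 4.4286).
  primal value c^T x* = 20.1429.
Solving the dual: y* = (0, 0, 1.2857, 0.4286).
  dual value b^T y* = 20.1429.
Strong duality: c^T x* = b^T y*. Confirmed.

20.1429


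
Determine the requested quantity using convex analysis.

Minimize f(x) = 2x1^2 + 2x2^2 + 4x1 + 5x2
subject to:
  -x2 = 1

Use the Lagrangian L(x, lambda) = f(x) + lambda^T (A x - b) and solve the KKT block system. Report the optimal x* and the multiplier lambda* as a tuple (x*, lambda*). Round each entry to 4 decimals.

Form the Lagrangian:
  L(x, lambda) = (1/2) x^T Q x + c^T x + lambda^T (A x - b)
Stationarity (grad_x L = 0): Q x + c + A^T lambda = 0.
Primal feasibility: A x = b.

This gives the KKT block system:
  [ Q   A^T ] [ x     ]   [-c ]
  [ A    0  ] [ lambda ] = [ b ]

Solving the linear system:
  x*      = (-1, -1)
  lambda* = (1)
  f(x*)   = -5

x* = (-1, -1), lambda* = (1)


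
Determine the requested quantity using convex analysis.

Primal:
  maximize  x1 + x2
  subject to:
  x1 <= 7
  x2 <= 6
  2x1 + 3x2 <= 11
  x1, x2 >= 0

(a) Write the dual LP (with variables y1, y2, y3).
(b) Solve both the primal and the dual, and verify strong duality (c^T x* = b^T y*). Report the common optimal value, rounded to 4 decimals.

The standard primal-dual pair for 'max c^T x s.t. A x <= b, x >= 0' is:
  Dual:  min b^T y  s.t.  A^T y >= c,  y >= 0.

So the dual LP is:
  minimize  7y1 + 6y2 + 11y3
  subject to:
    y1 + 2y3 >= 1
    y2 + 3y3 >= 1
    y1, y2, y3 >= 0

Solving the primal: x* = (5.5, 0).
  primal value c^T x* = 5.5.
Solving the dual: y* = (0, 0, 0.5).
  dual value b^T y* = 5.5.
Strong duality: c^T x* = b^T y*. Confirmed.

5.5


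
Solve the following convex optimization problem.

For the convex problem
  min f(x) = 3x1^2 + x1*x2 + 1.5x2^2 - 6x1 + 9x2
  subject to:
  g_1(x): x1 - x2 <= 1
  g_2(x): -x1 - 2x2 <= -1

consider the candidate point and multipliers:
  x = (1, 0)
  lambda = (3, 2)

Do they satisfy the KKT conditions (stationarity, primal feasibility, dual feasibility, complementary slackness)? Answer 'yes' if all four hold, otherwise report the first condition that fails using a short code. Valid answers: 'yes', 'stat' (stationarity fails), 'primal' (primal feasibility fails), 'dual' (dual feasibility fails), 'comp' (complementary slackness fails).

Gradient of f: grad f(x) = Q x + c = (0, 10)
Constraint values g_i(x) = a_i^T x - b_i:
  g_1((1, 0)) = 0
  g_2((1, 0)) = 0
Stationarity residual: grad f(x) + sum_i lambda_i a_i = (1, 3)
  -> stationarity FAILS
Primal feasibility (all g_i <= 0): OK
Dual feasibility (all lambda_i >= 0): OK
Complementary slackness (lambda_i * g_i(x) = 0 for all i): OK

Verdict: the first failing condition is stationarity -> stat.

stat


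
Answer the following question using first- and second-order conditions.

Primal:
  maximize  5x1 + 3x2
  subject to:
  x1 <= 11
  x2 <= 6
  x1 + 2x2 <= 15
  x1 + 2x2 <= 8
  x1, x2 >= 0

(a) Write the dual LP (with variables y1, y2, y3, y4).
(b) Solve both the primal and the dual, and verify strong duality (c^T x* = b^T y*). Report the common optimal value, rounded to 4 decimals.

The standard primal-dual pair for 'max c^T x s.t. A x <= b, x >= 0' is:
  Dual:  min b^T y  s.t.  A^T y >= c,  y >= 0.

So the dual LP is:
  minimize  11y1 + 6y2 + 15y3 + 8y4
  subject to:
    y1 + y3 + y4 >= 5
    y2 + 2y3 + 2y4 >= 3
    y1, y2, y3, y4 >= 0

Solving the primal: x* = (8, 0).
  primal value c^T x* = 40.
Solving the dual: y* = (0, 0, 0, 5).
  dual value b^T y* = 40.
Strong duality: c^T x* = b^T y*. Confirmed.

40


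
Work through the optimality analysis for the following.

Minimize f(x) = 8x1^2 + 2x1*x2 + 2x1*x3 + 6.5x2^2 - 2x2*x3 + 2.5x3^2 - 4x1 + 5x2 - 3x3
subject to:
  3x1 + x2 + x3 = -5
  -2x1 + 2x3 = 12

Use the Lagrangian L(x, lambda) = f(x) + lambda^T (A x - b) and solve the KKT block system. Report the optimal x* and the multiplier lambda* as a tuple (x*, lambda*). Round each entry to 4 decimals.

Form the Lagrangian:
  L(x, lambda) = (1/2) x^T Q x + c^T x + lambda^T (A x - b)
Stationarity (grad_x L = 0): Q x + c + A^T lambda = 0.
Primal feasibility: A x = b.

This gives the KKT block system:
  [ Q   A^T ] [ x     ]   [-c ]
  [ A    0  ] [ lambda ] = [ b ]

Solving the linear system:
  x*      = (-2.7253, -0.0987, 3.2747)
  lambda* = (8.2833, -8.2017)
  f(x*)   = 70.2103

x* = (-2.7253, -0.0987, 3.2747), lambda* = (8.2833, -8.2017)


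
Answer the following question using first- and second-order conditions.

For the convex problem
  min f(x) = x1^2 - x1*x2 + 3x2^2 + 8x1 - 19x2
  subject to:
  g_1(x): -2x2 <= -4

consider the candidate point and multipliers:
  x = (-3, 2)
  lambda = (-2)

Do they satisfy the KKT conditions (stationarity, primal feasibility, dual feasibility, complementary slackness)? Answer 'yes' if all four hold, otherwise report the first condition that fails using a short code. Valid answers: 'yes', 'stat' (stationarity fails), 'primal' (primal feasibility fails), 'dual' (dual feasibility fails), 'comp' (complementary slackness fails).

Gradient of f: grad f(x) = Q x + c = (0, -4)
Constraint values g_i(x) = a_i^T x - b_i:
  g_1((-3, 2)) = 0
Stationarity residual: grad f(x) + sum_i lambda_i a_i = (0, 0)
  -> stationarity OK
Primal feasibility (all g_i <= 0): OK
Dual feasibility (all lambda_i >= 0): FAILS
Complementary slackness (lambda_i * g_i(x) = 0 for all i): OK

Verdict: the first failing condition is dual_feasibility -> dual.

dual


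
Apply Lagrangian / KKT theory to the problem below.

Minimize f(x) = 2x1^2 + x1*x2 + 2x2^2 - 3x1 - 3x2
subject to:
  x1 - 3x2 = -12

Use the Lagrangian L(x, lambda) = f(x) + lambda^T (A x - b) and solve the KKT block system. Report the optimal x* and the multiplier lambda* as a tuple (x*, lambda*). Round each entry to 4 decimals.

Form the Lagrangian:
  L(x, lambda) = (1/2) x^T Q x + c^T x + lambda^T (A x - b)
Stationarity (grad_x L = 0): Q x + c + A^T lambda = 0.
Primal feasibility: A x = b.

This gives the KKT block system:
  [ Q   A^T ] [ x     ]   [-c ]
  [ A    0  ] [ lambda ] = [ b ]

Solving the linear system:
  x*      = (-1.0435, 3.6522)
  lambda* = (3.5217)
  f(x*)   = 17.2174

x* = (-1.0435, 3.6522), lambda* = (3.5217)


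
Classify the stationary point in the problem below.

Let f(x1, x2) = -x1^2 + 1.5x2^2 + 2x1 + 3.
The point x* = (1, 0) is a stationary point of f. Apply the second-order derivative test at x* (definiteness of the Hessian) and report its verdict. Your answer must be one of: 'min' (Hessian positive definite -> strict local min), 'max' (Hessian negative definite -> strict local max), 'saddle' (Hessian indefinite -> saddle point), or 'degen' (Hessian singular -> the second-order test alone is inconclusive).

Compute the Hessian H = grad^2 f:
  H = [[-2, 0], [0, 3]]
Verify stationarity: grad f(x*) = H x* + g = (0, 0).
Eigenvalues of H: -2, 3.
Eigenvalues have mixed signs, so H is indefinite -> x* is a saddle point.

saddle


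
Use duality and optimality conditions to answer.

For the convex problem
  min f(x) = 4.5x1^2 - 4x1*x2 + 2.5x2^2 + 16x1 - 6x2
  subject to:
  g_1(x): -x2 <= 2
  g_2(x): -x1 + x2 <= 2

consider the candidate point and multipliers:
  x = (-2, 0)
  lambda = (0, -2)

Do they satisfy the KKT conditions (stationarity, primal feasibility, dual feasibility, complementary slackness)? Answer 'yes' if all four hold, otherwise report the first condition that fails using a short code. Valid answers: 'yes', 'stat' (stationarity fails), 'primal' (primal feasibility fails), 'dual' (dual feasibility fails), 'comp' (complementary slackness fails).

Gradient of f: grad f(x) = Q x + c = (-2, 2)
Constraint values g_i(x) = a_i^T x - b_i:
  g_1((-2, 0)) = -2
  g_2((-2, 0)) = 0
Stationarity residual: grad f(x) + sum_i lambda_i a_i = (0, 0)
  -> stationarity OK
Primal feasibility (all g_i <= 0): OK
Dual feasibility (all lambda_i >= 0): FAILS
Complementary slackness (lambda_i * g_i(x) = 0 for all i): OK

Verdict: the first failing condition is dual_feasibility -> dual.

dual


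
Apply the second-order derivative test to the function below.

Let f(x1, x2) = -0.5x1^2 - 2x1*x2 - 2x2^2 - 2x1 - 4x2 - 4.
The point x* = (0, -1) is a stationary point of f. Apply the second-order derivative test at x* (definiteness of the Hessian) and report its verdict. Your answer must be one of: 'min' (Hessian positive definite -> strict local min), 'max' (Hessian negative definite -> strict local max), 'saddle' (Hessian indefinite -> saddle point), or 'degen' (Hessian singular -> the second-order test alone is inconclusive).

Compute the Hessian H = grad^2 f:
  H = [[-1, -2], [-2, -4]]
Verify stationarity: grad f(x*) = H x* + g = (0, 0).
Eigenvalues of H: -5, 0.
H has a zero eigenvalue (singular; negative semidefinite but not definite), so H is neither positive definite, negative definite, nor indefinite. The second-order test alone is inconclusive -> degen.
(Indeed, f is constant along the null direction of H through x*, so x* is not a strict local extremum.)

degen


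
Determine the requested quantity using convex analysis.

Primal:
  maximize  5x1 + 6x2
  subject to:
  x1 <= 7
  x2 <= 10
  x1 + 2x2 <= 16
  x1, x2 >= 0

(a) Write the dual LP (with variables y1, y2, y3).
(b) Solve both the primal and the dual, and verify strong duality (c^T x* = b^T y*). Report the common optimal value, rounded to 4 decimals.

The standard primal-dual pair for 'max c^T x s.t. A x <= b, x >= 0' is:
  Dual:  min b^T y  s.t.  A^T y >= c,  y >= 0.

So the dual LP is:
  minimize  7y1 + 10y2 + 16y3
  subject to:
    y1 + y3 >= 5
    y2 + 2y3 >= 6
    y1, y2, y3 >= 0

Solving the primal: x* = (7, 4.5).
  primal value c^T x* = 62.
Solving the dual: y* = (2, 0, 3).
  dual value b^T y* = 62.
Strong duality: c^T x* = b^T y*. Confirmed.

62


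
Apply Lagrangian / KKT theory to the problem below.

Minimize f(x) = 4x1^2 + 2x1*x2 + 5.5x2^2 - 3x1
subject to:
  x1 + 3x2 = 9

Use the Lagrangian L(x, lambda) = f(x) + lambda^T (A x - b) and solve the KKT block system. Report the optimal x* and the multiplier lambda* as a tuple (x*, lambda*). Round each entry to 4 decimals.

Form the Lagrangian:
  L(x, lambda) = (1/2) x^T Q x + c^T x + lambda^T (A x - b)
Stationarity (grad_x L = 0): Q x + c + A^T lambda = 0.
Primal feasibility: A x = b.

This gives the KKT block system:
  [ Q   A^T ] [ x     ]   [-c ]
  [ A    0  ] [ lambda ] = [ b ]

Solving the linear system:
  x*      = (1.0141, 2.662)
  lambda* = (-10.4366)
  f(x*)   = 45.4437

x* = (1.0141, 2.662), lambda* = (-10.4366)


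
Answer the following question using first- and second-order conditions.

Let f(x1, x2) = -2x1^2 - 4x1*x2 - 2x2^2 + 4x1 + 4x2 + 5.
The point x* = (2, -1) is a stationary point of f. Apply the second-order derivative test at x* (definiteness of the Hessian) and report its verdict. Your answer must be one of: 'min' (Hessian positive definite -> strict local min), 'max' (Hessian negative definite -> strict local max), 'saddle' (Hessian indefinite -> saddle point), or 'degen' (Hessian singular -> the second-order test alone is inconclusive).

Compute the Hessian H = grad^2 f:
  H = [[-4, -4], [-4, -4]]
Verify stationarity: grad f(x*) = H x* + g = (0, 0).
Eigenvalues of H: -8, 0.
H has a zero eigenvalue (singular; negative semidefinite but not definite), so H is neither positive definite, negative definite, nor indefinite. The second-order test alone is inconclusive -> degen.
(Indeed, f is constant along the null direction of H through x*, so x* is not a strict local extremum.)

degen


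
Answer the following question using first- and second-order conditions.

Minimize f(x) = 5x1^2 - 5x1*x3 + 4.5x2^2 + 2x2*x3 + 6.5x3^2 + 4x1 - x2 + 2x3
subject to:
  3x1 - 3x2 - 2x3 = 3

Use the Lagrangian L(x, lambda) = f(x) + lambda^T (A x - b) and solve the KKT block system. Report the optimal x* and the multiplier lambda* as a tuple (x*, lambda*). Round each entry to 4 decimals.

Form the Lagrangian:
  L(x, lambda) = (1/2) x^T Q x + c^T x + lambda^T (A x - b)
Stationarity (grad_x L = 0): Q x + c + A^T lambda = 0.
Primal feasibility: A x = b.

This gives the KKT block system:
  [ Q   A^T ] [ x     ]   [-c ]
  [ A    0  ] [ lambda ] = [ b ]

Solving the linear system:
  x*      = (0.1359, -0.6109, -0.3798)
  lambda* = (-2.4193)
  f(x*)   = 3.8264

x* = (0.1359, -0.6109, -0.3798), lambda* = (-2.4193)


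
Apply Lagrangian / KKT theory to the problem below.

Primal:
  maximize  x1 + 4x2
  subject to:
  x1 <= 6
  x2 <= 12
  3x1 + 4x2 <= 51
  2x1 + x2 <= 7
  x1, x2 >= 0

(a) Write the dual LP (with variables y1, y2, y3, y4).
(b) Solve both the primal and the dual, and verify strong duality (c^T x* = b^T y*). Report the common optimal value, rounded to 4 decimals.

The standard primal-dual pair for 'max c^T x s.t. A x <= b, x >= 0' is:
  Dual:  min b^T y  s.t.  A^T y >= c,  y >= 0.

So the dual LP is:
  minimize  6y1 + 12y2 + 51y3 + 7y4
  subject to:
    y1 + 3y3 + 2y4 >= 1
    y2 + 4y3 + y4 >= 4
    y1, y2, y3, y4 >= 0

Solving the primal: x* = (0, 7).
  primal value c^T x* = 28.
Solving the dual: y* = (0, 0, 0, 4).
  dual value b^T y* = 28.
Strong duality: c^T x* = b^T y*. Confirmed.

28


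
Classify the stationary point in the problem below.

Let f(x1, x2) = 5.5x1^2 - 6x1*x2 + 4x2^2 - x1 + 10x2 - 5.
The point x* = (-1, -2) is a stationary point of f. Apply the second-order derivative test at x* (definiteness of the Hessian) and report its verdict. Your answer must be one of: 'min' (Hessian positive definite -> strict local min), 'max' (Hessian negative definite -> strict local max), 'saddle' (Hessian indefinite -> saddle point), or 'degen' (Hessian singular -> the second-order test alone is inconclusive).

Compute the Hessian H = grad^2 f:
  H = [[11, -6], [-6, 8]]
Verify stationarity: grad f(x*) = H x* + g = (0, 0).
Eigenvalues of H: 3.3153, 15.6847.
Both eigenvalues > 0, so H is positive definite -> x* is a strict local min.

min


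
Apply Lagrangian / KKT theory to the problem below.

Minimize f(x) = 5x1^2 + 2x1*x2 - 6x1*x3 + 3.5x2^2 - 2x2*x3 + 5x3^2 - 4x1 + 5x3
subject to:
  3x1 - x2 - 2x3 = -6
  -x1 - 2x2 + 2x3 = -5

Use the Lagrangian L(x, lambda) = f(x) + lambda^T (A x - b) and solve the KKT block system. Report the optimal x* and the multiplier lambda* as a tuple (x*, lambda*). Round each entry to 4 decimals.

Form the Lagrangian:
  L(x, lambda) = (1/2) x^T Q x + c^T x + lambda^T (A x - b)
Stationarity (grad_x L = 0): Q x + c + A^T lambda = 0.
Primal feasibility: A x = b.

This gives the KKT block system:
  [ Q   A^T ] [ x     ]   [-c ]
  [ A    0  ] [ lambda ] = [ b ]

Solving the linear system:
  x*      = (-1.8552, 2.4299, -0.9977)
  lambda* = (5.5294, 4.8824)
  f(x*)   = 30.0102

x* = (-1.8552, 2.4299, -0.9977), lambda* = (5.5294, 4.8824)


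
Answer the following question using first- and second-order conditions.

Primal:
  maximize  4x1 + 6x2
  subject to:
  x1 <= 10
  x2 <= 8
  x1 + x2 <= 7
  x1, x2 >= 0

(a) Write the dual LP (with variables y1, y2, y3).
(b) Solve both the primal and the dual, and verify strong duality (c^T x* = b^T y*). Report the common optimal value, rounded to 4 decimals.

The standard primal-dual pair for 'max c^T x s.t. A x <= b, x >= 0' is:
  Dual:  min b^T y  s.t.  A^T y >= c,  y >= 0.

So the dual LP is:
  minimize  10y1 + 8y2 + 7y3
  subject to:
    y1 + y3 >= 4
    y2 + y3 >= 6
    y1, y2, y3 >= 0

Solving the primal: x* = (0, 7).
  primal value c^T x* = 42.
Solving the dual: y* = (0, 0, 6).
  dual value b^T y* = 42.
Strong duality: c^T x* = b^T y*. Confirmed.

42


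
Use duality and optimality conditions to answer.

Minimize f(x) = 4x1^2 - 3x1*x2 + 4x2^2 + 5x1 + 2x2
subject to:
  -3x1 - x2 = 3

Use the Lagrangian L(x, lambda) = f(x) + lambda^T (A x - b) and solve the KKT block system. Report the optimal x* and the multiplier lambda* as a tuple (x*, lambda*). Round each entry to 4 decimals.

Form the Lagrangian:
  L(x, lambda) = (1/2) x^T Q x + c^T x + lambda^T (A x - b)
Stationarity (grad_x L = 0): Q x + c + A^T lambda = 0.
Primal feasibility: A x = b.

This gives the KKT block system:
  [ Q   A^T ] [ x     ]   [-c ]
  [ A    0  ] [ lambda ] = [ b ]

Solving the linear system:
  x*      = (-0.8163, -0.551)
  lambda* = (0.0408)
  f(x*)   = -2.6531

x* = (-0.8163, -0.551), lambda* = (0.0408)


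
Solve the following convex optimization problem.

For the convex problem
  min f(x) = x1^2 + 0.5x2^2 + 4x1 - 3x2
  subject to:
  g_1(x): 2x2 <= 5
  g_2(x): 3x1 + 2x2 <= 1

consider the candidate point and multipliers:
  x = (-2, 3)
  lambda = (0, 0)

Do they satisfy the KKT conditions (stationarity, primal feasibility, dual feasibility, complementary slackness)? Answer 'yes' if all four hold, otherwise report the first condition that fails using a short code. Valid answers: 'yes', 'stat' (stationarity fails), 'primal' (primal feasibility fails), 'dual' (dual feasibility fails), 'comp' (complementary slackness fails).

Gradient of f: grad f(x) = Q x + c = (0, 0)
Constraint values g_i(x) = a_i^T x - b_i:
  g_1((-2, 3)) = 1
  g_2((-2, 3)) = -1
Stationarity residual: grad f(x) + sum_i lambda_i a_i = (0, 0)
  -> stationarity OK
Primal feasibility (all g_i <= 0): FAILS
Dual feasibility (all lambda_i >= 0): OK
Complementary slackness (lambda_i * g_i(x) = 0 for all i): OK

Verdict: the first failing condition is primal_feasibility -> primal.

primal


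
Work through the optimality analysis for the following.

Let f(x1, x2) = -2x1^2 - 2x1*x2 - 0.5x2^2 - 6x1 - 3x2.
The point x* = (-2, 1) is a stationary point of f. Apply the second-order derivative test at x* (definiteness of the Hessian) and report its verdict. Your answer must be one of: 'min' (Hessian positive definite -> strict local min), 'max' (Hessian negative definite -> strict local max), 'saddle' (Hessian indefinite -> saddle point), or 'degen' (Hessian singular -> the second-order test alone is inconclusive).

Compute the Hessian H = grad^2 f:
  H = [[-4, -2], [-2, -1]]
Verify stationarity: grad f(x*) = H x* + g = (0, 0).
Eigenvalues of H: -5, 0.
H has a zero eigenvalue (singular; negative semidefinite but not definite), so H is neither positive definite, negative definite, nor indefinite. The second-order test alone is inconclusive -> degen.
(Indeed, f is constant along the null direction of H through x*, so x* is not a strict local extremum.)

degen


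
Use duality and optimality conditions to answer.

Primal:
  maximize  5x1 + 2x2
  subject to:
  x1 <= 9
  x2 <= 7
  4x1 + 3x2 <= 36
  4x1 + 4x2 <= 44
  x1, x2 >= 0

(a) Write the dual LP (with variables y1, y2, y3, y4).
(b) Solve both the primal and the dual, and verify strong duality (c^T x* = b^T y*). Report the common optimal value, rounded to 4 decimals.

The standard primal-dual pair for 'max c^T x s.t. A x <= b, x >= 0' is:
  Dual:  min b^T y  s.t.  A^T y >= c,  y >= 0.

So the dual LP is:
  minimize  9y1 + 7y2 + 36y3 + 44y4
  subject to:
    y1 + 4y3 + 4y4 >= 5
    y2 + 3y3 + 4y4 >= 2
    y1, y2, y3, y4 >= 0

Solving the primal: x* = (9, 0).
  primal value c^T x* = 45.
Solving the dual: y* = (0, 0, 1.25, 0).
  dual value b^T y* = 45.
Strong duality: c^T x* = b^T y*. Confirmed.

45


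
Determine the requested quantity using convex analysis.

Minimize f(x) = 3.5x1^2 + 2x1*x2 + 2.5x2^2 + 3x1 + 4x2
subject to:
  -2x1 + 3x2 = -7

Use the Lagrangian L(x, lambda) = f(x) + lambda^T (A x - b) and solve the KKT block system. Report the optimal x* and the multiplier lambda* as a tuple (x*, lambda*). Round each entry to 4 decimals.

Form the Lagrangian:
  L(x, lambda) = (1/2) x^T Q x + c^T x + lambda^T (A x - b)
Stationarity (grad_x L = 0): Q x + c + A^T lambda = 0.
Primal feasibility: A x = b.

This gives the KKT block system:
  [ Q   A^T ] [ x     ]   [-c ]
  [ A    0  ] [ lambda ] = [ b ]

Solving the linear system:
  x*      = (0.5701, -1.9533)
  lambda* = (1.5421)
  f(x*)   = 2.3458

x* = (0.5701, -1.9533), lambda* = (1.5421)


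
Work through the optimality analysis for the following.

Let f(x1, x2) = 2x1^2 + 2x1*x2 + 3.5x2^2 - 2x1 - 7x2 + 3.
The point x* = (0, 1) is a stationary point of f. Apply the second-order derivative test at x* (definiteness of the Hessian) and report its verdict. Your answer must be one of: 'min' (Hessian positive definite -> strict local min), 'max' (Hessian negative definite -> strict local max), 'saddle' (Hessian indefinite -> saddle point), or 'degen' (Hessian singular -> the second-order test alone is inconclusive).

Compute the Hessian H = grad^2 f:
  H = [[4, 2], [2, 7]]
Verify stationarity: grad f(x*) = H x* + g = (0, 0).
Eigenvalues of H: 3, 8.
Both eigenvalues > 0, so H is positive definite -> x* is a strict local min.

min


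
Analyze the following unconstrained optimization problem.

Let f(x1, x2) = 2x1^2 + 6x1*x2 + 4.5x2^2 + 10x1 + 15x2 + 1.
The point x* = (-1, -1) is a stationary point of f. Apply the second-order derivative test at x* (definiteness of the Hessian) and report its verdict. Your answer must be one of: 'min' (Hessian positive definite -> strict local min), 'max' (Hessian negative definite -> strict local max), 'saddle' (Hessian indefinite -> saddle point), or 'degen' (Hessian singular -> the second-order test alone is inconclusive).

Compute the Hessian H = grad^2 f:
  H = [[4, 6], [6, 9]]
Verify stationarity: grad f(x*) = H x* + g = (0, 0).
Eigenvalues of H: 0, 13.
H has a zero eigenvalue (singular; positive semidefinite but not definite), so H is neither positive definite, negative definite, nor indefinite. The second-order test alone is inconclusive -> degen.
(Indeed, f is constant along the null direction of H through x*, so x* is not a strict local extremum.)

degen


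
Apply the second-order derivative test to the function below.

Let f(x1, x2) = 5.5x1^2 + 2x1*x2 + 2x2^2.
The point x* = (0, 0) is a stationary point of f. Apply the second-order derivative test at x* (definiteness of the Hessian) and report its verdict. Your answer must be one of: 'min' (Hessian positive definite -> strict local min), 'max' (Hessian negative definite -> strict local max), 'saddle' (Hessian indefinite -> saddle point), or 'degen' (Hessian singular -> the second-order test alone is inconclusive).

Compute the Hessian H = grad^2 f:
  H = [[11, 2], [2, 4]]
Verify stationarity: grad f(x*) = H x* + g = (0, 0).
Eigenvalues of H: 3.4689, 11.5311.
Both eigenvalues > 0, so H is positive definite -> x* is a strict local min.

min


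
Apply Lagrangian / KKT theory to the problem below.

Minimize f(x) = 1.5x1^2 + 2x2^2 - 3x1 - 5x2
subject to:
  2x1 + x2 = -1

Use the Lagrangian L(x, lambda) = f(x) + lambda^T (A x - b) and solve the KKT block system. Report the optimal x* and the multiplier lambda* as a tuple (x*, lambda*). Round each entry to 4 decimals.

Form the Lagrangian:
  L(x, lambda) = (1/2) x^T Q x + c^T x + lambda^T (A x - b)
Stationarity (grad_x L = 0): Q x + c + A^T lambda = 0.
Primal feasibility: A x = b.

This gives the KKT block system:
  [ Q   A^T ] [ x     ]   [-c ]
  [ A    0  ] [ lambda ] = [ b ]

Solving the linear system:
  x*      = (-0.7895, 0.5789)
  lambda* = (2.6842)
  f(x*)   = 1.0789

x* = (-0.7895, 0.5789), lambda* = (2.6842)


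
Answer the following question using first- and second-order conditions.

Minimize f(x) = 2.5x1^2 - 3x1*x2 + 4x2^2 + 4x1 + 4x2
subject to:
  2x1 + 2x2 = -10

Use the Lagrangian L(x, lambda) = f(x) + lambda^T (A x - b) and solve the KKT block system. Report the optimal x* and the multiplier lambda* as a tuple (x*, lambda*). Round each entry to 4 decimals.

Form the Lagrangian:
  L(x, lambda) = (1/2) x^T Q x + c^T x + lambda^T (A x - b)
Stationarity (grad_x L = 0): Q x + c + A^T lambda = 0.
Primal feasibility: A x = b.

This gives the KKT block system:
  [ Q   A^T ] [ x     ]   [-c ]
  [ A    0  ] [ lambda ] = [ b ]

Solving the linear system:
  x*      = (-2.8947, -2.1053)
  lambda* = (2.0789)
  f(x*)   = 0.3947

x* = (-2.8947, -2.1053), lambda* = (2.0789)


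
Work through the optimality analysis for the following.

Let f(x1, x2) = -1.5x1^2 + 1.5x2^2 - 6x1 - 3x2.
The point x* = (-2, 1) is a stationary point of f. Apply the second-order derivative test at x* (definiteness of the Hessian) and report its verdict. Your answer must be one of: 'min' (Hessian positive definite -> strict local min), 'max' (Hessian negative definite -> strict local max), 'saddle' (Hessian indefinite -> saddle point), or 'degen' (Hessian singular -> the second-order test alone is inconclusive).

Compute the Hessian H = grad^2 f:
  H = [[-3, 0], [0, 3]]
Verify stationarity: grad f(x*) = H x* + g = (0, 0).
Eigenvalues of H: -3, 3.
Eigenvalues have mixed signs, so H is indefinite -> x* is a saddle point.

saddle


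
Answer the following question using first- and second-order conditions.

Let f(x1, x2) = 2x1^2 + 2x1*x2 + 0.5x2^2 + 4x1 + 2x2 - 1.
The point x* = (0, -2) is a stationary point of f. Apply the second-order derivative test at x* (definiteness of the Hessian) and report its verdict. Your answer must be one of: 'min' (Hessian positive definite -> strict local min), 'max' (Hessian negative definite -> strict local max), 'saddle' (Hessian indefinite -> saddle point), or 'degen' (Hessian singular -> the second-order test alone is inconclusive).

Compute the Hessian H = grad^2 f:
  H = [[4, 2], [2, 1]]
Verify stationarity: grad f(x*) = H x* + g = (0, 0).
Eigenvalues of H: 0, 5.
H has a zero eigenvalue (singular; positive semidefinite but not definite), so H is neither positive definite, negative definite, nor indefinite. The second-order test alone is inconclusive -> degen.
(Indeed, f is constant along the null direction of H through x*, so x* is not a strict local extremum.)

degen


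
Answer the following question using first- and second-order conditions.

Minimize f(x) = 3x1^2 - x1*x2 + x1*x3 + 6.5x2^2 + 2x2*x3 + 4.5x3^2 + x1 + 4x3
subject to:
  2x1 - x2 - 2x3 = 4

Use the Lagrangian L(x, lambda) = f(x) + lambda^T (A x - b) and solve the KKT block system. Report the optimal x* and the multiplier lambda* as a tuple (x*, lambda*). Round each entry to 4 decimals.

Form the Lagrangian:
  L(x, lambda) = (1/2) x^T Q x + c^T x + lambda^T (A x - b)
Stationarity (grad_x L = 0): Q x + c + A^T lambda = 0.
Primal feasibility: A x = b.

This gives the KKT block system:
  [ Q   A^T ] [ x     ]   [-c ]
  [ A    0  ] [ lambda ] = [ b ]

Solving the linear system:
  x*      = (0.8925, 0.043, -1.129)
  lambda* = (-2.5914)
  f(x*)   = 3.371

x* = (0.8925, 0.043, -1.129), lambda* = (-2.5914)
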